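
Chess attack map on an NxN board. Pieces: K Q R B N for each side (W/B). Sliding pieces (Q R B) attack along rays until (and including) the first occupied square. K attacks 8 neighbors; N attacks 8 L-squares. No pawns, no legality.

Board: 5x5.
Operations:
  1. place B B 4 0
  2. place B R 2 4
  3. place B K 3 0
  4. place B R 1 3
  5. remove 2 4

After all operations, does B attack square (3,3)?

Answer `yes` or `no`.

Answer: yes

Derivation:
Op 1: place BB@(4,0)
Op 2: place BR@(2,4)
Op 3: place BK@(3,0)
Op 4: place BR@(1,3)
Op 5: remove (2,4)
Per-piece attacks for B:
  BR@(1,3): attacks (1,4) (1,2) (1,1) (1,0) (2,3) (3,3) (4,3) (0,3)
  BK@(3,0): attacks (3,1) (4,0) (2,0) (4,1) (2,1)
  BB@(4,0): attacks (3,1) (2,2) (1,3) [ray(-1,1) blocked at (1,3)]
B attacks (3,3): yes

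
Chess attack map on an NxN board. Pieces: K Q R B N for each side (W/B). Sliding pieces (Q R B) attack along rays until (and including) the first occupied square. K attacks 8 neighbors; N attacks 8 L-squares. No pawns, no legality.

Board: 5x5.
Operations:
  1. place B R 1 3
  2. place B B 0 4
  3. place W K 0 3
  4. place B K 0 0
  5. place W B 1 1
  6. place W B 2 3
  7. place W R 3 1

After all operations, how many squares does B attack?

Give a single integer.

Op 1: place BR@(1,3)
Op 2: place BB@(0,4)
Op 3: place WK@(0,3)
Op 4: place BK@(0,0)
Op 5: place WB@(1,1)
Op 6: place WB@(2,3)
Op 7: place WR@(3,1)
Per-piece attacks for B:
  BK@(0,0): attacks (0,1) (1,0) (1,1)
  BB@(0,4): attacks (1,3) [ray(1,-1) blocked at (1,3)]
  BR@(1,3): attacks (1,4) (1,2) (1,1) (2,3) (0,3) [ray(0,-1) blocked at (1,1); ray(1,0) blocked at (2,3); ray(-1,0) blocked at (0,3)]
Union (8 distinct): (0,1) (0,3) (1,0) (1,1) (1,2) (1,3) (1,4) (2,3)

Answer: 8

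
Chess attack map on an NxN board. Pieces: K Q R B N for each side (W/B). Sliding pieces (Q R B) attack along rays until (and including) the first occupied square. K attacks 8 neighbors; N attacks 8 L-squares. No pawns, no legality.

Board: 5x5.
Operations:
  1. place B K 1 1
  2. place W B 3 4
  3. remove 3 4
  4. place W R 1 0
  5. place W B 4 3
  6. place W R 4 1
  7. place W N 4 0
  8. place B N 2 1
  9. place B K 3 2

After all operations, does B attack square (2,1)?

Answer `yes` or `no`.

Op 1: place BK@(1,1)
Op 2: place WB@(3,4)
Op 3: remove (3,4)
Op 4: place WR@(1,0)
Op 5: place WB@(4,3)
Op 6: place WR@(4,1)
Op 7: place WN@(4,0)
Op 8: place BN@(2,1)
Op 9: place BK@(3,2)
Per-piece attacks for B:
  BK@(1,1): attacks (1,2) (1,0) (2,1) (0,1) (2,2) (2,0) (0,2) (0,0)
  BN@(2,1): attacks (3,3) (4,2) (1,3) (0,2) (4,0) (0,0)
  BK@(3,2): attacks (3,3) (3,1) (4,2) (2,2) (4,3) (4,1) (2,3) (2,1)
B attacks (2,1): yes

Answer: yes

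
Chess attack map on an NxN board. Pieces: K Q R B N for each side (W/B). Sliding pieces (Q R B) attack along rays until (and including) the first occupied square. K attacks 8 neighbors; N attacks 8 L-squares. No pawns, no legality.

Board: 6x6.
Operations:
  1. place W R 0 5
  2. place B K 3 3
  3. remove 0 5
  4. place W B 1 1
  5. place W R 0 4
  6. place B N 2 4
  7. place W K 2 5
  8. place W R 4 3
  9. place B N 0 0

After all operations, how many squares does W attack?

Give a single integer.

Answer: 19

Derivation:
Op 1: place WR@(0,5)
Op 2: place BK@(3,3)
Op 3: remove (0,5)
Op 4: place WB@(1,1)
Op 5: place WR@(0,4)
Op 6: place BN@(2,4)
Op 7: place WK@(2,5)
Op 8: place WR@(4,3)
Op 9: place BN@(0,0)
Per-piece attacks for W:
  WR@(0,4): attacks (0,5) (0,3) (0,2) (0,1) (0,0) (1,4) (2,4) [ray(0,-1) blocked at (0,0); ray(1,0) blocked at (2,4)]
  WB@(1,1): attacks (2,2) (3,3) (2,0) (0,2) (0,0) [ray(1,1) blocked at (3,3); ray(-1,-1) blocked at (0,0)]
  WK@(2,5): attacks (2,4) (3,5) (1,5) (3,4) (1,4)
  WR@(4,3): attacks (4,4) (4,5) (4,2) (4,1) (4,0) (5,3) (3,3) [ray(-1,0) blocked at (3,3)]
Union (19 distinct): (0,0) (0,1) (0,2) (0,3) (0,5) (1,4) (1,5) (2,0) (2,2) (2,4) (3,3) (3,4) (3,5) (4,0) (4,1) (4,2) (4,4) (4,5) (5,3)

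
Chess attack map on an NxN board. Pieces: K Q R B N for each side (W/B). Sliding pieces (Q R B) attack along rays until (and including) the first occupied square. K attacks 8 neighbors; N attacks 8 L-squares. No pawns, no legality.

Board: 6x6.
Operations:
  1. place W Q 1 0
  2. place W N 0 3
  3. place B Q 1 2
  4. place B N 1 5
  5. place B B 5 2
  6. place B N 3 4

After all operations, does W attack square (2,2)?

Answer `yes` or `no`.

Answer: yes

Derivation:
Op 1: place WQ@(1,0)
Op 2: place WN@(0,3)
Op 3: place BQ@(1,2)
Op 4: place BN@(1,5)
Op 5: place BB@(5,2)
Op 6: place BN@(3,4)
Per-piece attacks for W:
  WN@(0,3): attacks (1,5) (2,4) (1,1) (2,2)
  WQ@(1,0): attacks (1,1) (1,2) (2,0) (3,0) (4,0) (5,0) (0,0) (2,1) (3,2) (4,3) (5,4) (0,1) [ray(0,1) blocked at (1,2)]
W attacks (2,2): yes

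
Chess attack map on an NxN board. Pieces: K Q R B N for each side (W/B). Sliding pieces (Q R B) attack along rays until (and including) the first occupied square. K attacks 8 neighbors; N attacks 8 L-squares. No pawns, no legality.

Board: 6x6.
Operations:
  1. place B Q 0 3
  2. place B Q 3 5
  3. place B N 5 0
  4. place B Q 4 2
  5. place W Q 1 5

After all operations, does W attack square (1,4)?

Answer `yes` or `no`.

Op 1: place BQ@(0,3)
Op 2: place BQ@(3,5)
Op 3: place BN@(5,0)
Op 4: place BQ@(4,2)
Op 5: place WQ@(1,5)
Per-piece attacks for W:
  WQ@(1,5): attacks (1,4) (1,3) (1,2) (1,1) (1,0) (2,5) (3,5) (0,5) (2,4) (3,3) (4,2) (0,4) [ray(1,0) blocked at (3,5); ray(1,-1) blocked at (4,2)]
W attacks (1,4): yes

Answer: yes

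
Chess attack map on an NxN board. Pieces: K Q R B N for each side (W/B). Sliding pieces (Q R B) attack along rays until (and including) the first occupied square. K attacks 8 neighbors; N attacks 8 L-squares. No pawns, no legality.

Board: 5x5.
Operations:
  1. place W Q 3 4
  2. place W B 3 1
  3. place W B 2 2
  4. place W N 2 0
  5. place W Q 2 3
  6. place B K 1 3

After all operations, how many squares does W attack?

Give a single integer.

Op 1: place WQ@(3,4)
Op 2: place WB@(3,1)
Op 3: place WB@(2,2)
Op 4: place WN@(2,0)
Op 5: place WQ@(2,3)
Op 6: place BK@(1,3)
Per-piece attacks for W:
  WN@(2,0): attacks (3,2) (4,1) (1,2) (0,1)
  WB@(2,2): attacks (3,3) (4,4) (3,1) (1,3) (1,1) (0,0) [ray(1,-1) blocked at (3,1); ray(-1,1) blocked at (1,3)]
  WQ@(2,3): attacks (2,4) (2,2) (3,3) (4,3) (1,3) (3,4) (3,2) (4,1) (1,4) (1,2) (0,1) [ray(0,-1) blocked at (2,2); ray(-1,0) blocked at (1,3); ray(1,1) blocked at (3,4)]
  WB@(3,1): attacks (4,2) (4,0) (2,2) (2,0) [ray(-1,1) blocked at (2,2); ray(-1,-1) blocked at (2,0)]
  WQ@(3,4): attacks (3,3) (3,2) (3,1) (4,4) (2,4) (1,4) (0,4) (4,3) (2,3) [ray(0,-1) blocked at (3,1); ray(-1,-1) blocked at (2,3)]
Union (20 distinct): (0,0) (0,1) (0,4) (1,1) (1,2) (1,3) (1,4) (2,0) (2,2) (2,3) (2,4) (3,1) (3,2) (3,3) (3,4) (4,0) (4,1) (4,2) (4,3) (4,4)

Answer: 20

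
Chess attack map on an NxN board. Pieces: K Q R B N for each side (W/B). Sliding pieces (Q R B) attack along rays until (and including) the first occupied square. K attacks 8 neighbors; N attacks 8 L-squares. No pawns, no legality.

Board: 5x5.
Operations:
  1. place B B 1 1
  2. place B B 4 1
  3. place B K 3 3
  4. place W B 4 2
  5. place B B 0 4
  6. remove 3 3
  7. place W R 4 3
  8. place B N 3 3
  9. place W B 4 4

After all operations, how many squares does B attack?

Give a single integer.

Op 1: place BB@(1,1)
Op 2: place BB@(4,1)
Op 3: place BK@(3,3)
Op 4: place WB@(4,2)
Op 5: place BB@(0,4)
Op 6: remove (3,3)
Op 7: place WR@(4,3)
Op 8: place BN@(3,3)
Op 9: place WB@(4,4)
Per-piece attacks for B:
  BB@(0,4): attacks (1,3) (2,2) (3,1) (4,0)
  BB@(1,1): attacks (2,2) (3,3) (2,0) (0,2) (0,0) [ray(1,1) blocked at (3,3)]
  BN@(3,3): attacks (1,4) (4,1) (2,1) (1,2)
  BB@(4,1): attacks (3,2) (2,3) (1,4) (3,0)
Union (15 distinct): (0,0) (0,2) (1,2) (1,3) (1,4) (2,0) (2,1) (2,2) (2,3) (3,0) (3,1) (3,2) (3,3) (4,0) (4,1)

Answer: 15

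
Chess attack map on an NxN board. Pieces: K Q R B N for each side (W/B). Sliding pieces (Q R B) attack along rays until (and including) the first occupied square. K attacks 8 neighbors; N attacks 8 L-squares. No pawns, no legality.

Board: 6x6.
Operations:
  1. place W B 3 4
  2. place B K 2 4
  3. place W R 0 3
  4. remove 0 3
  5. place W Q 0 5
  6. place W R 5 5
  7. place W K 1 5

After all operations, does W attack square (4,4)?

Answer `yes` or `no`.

Answer: no

Derivation:
Op 1: place WB@(3,4)
Op 2: place BK@(2,4)
Op 3: place WR@(0,3)
Op 4: remove (0,3)
Op 5: place WQ@(0,5)
Op 6: place WR@(5,5)
Op 7: place WK@(1,5)
Per-piece attacks for W:
  WQ@(0,5): attacks (0,4) (0,3) (0,2) (0,1) (0,0) (1,5) (1,4) (2,3) (3,2) (4,1) (5,0) [ray(1,0) blocked at (1,5)]
  WK@(1,5): attacks (1,4) (2,5) (0,5) (2,4) (0,4)
  WB@(3,4): attacks (4,5) (4,3) (5,2) (2,5) (2,3) (1,2) (0,1)
  WR@(5,5): attacks (5,4) (5,3) (5,2) (5,1) (5,0) (4,5) (3,5) (2,5) (1,5) [ray(-1,0) blocked at (1,5)]
W attacks (4,4): no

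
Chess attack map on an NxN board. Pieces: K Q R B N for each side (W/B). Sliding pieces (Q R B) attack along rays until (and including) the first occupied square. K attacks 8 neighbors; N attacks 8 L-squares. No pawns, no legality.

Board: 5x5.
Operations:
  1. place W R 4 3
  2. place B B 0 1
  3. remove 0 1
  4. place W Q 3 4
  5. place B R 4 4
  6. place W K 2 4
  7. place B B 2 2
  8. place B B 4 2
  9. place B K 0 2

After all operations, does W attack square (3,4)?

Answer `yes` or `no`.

Op 1: place WR@(4,3)
Op 2: place BB@(0,1)
Op 3: remove (0,1)
Op 4: place WQ@(3,4)
Op 5: place BR@(4,4)
Op 6: place WK@(2,4)
Op 7: place BB@(2,2)
Op 8: place BB@(4,2)
Op 9: place BK@(0,2)
Per-piece attacks for W:
  WK@(2,4): attacks (2,3) (3,4) (1,4) (3,3) (1,3)
  WQ@(3,4): attacks (3,3) (3,2) (3,1) (3,0) (4,4) (2,4) (4,3) (2,3) (1,2) (0,1) [ray(1,0) blocked at (4,4); ray(-1,0) blocked at (2,4); ray(1,-1) blocked at (4,3)]
  WR@(4,3): attacks (4,4) (4,2) (3,3) (2,3) (1,3) (0,3) [ray(0,1) blocked at (4,4); ray(0,-1) blocked at (4,2)]
W attacks (3,4): yes

Answer: yes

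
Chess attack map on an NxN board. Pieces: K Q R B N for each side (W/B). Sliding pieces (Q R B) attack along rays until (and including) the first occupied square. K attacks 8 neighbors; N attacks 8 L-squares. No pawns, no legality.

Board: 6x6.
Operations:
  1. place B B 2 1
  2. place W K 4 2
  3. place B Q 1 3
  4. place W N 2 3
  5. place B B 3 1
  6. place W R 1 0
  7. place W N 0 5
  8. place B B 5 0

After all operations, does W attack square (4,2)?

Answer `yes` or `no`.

Op 1: place BB@(2,1)
Op 2: place WK@(4,2)
Op 3: place BQ@(1,3)
Op 4: place WN@(2,3)
Op 5: place BB@(3,1)
Op 6: place WR@(1,0)
Op 7: place WN@(0,5)
Op 8: place BB@(5,0)
Per-piece attacks for W:
  WN@(0,5): attacks (1,3) (2,4)
  WR@(1,0): attacks (1,1) (1,2) (1,3) (2,0) (3,0) (4,0) (5,0) (0,0) [ray(0,1) blocked at (1,3); ray(1,0) blocked at (5,0)]
  WN@(2,3): attacks (3,5) (4,4) (1,5) (0,4) (3,1) (4,2) (1,1) (0,2)
  WK@(4,2): attacks (4,3) (4,1) (5,2) (3,2) (5,3) (5,1) (3,3) (3,1)
W attacks (4,2): yes

Answer: yes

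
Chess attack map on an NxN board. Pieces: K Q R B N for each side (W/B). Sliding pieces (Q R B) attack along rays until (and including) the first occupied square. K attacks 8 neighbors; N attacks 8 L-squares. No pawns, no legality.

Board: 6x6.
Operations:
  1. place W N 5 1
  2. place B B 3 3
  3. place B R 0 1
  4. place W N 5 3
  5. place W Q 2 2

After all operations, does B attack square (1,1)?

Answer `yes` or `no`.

Op 1: place WN@(5,1)
Op 2: place BB@(3,3)
Op 3: place BR@(0,1)
Op 4: place WN@(5,3)
Op 5: place WQ@(2,2)
Per-piece attacks for B:
  BR@(0,1): attacks (0,2) (0,3) (0,4) (0,5) (0,0) (1,1) (2,1) (3,1) (4,1) (5,1) [ray(1,0) blocked at (5,1)]
  BB@(3,3): attacks (4,4) (5,5) (4,2) (5,1) (2,4) (1,5) (2,2) [ray(1,-1) blocked at (5,1); ray(-1,-1) blocked at (2,2)]
B attacks (1,1): yes

Answer: yes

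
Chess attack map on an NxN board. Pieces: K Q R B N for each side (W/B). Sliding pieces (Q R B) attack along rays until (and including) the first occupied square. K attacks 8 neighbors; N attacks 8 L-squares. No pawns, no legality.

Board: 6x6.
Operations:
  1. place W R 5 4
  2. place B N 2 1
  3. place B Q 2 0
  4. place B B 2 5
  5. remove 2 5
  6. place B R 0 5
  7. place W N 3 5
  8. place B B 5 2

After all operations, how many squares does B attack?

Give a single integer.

Op 1: place WR@(5,4)
Op 2: place BN@(2,1)
Op 3: place BQ@(2,0)
Op 4: place BB@(2,5)
Op 5: remove (2,5)
Op 6: place BR@(0,5)
Op 7: place WN@(3,5)
Op 8: place BB@(5,2)
Per-piece attacks for B:
  BR@(0,5): attacks (0,4) (0,3) (0,2) (0,1) (0,0) (1,5) (2,5) (3,5) [ray(1,0) blocked at (3,5)]
  BQ@(2,0): attacks (2,1) (3,0) (4,0) (5,0) (1,0) (0,0) (3,1) (4,2) (5,3) (1,1) (0,2) [ray(0,1) blocked at (2,1)]
  BN@(2,1): attacks (3,3) (4,2) (1,3) (0,2) (4,0) (0,0)
  BB@(5,2): attacks (4,3) (3,4) (2,5) (4,1) (3,0)
Union (22 distinct): (0,0) (0,1) (0,2) (0,3) (0,4) (1,0) (1,1) (1,3) (1,5) (2,1) (2,5) (3,0) (3,1) (3,3) (3,4) (3,5) (4,0) (4,1) (4,2) (4,3) (5,0) (5,3)

Answer: 22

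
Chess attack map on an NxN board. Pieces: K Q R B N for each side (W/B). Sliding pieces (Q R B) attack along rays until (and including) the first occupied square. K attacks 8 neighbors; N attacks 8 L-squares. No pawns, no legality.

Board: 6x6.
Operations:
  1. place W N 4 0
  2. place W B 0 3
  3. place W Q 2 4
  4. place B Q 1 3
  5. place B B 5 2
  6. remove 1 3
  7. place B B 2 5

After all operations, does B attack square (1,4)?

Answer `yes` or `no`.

Answer: yes

Derivation:
Op 1: place WN@(4,0)
Op 2: place WB@(0,3)
Op 3: place WQ@(2,4)
Op 4: place BQ@(1,3)
Op 5: place BB@(5,2)
Op 6: remove (1,3)
Op 7: place BB@(2,5)
Per-piece attacks for B:
  BB@(2,5): attacks (3,4) (4,3) (5,2) (1,4) (0,3) [ray(1,-1) blocked at (5,2); ray(-1,-1) blocked at (0,3)]
  BB@(5,2): attacks (4,3) (3,4) (2,5) (4,1) (3,0) [ray(-1,1) blocked at (2,5)]
B attacks (1,4): yes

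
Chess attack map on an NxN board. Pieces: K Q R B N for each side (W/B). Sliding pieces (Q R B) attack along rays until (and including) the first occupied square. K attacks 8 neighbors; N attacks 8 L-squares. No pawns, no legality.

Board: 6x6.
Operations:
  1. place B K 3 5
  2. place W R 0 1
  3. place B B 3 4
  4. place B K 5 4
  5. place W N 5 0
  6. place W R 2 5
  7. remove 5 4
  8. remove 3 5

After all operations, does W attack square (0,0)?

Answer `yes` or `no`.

Answer: yes

Derivation:
Op 1: place BK@(3,5)
Op 2: place WR@(0,1)
Op 3: place BB@(3,4)
Op 4: place BK@(5,4)
Op 5: place WN@(5,0)
Op 6: place WR@(2,5)
Op 7: remove (5,4)
Op 8: remove (3,5)
Per-piece attacks for W:
  WR@(0,1): attacks (0,2) (0,3) (0,4) (0,5) (0,0) (1,1) (2,1) (3,1) (4,1) (5,1)
  WR@(2,5): attacks (2,4) (2,3) (2,2) (2,1) (2,0) (3,5) (4,5) (5,5) (1,5) (0,5)
  WN@(5,0): attacks (4,2) (3,1)
W attacks (0,0): yes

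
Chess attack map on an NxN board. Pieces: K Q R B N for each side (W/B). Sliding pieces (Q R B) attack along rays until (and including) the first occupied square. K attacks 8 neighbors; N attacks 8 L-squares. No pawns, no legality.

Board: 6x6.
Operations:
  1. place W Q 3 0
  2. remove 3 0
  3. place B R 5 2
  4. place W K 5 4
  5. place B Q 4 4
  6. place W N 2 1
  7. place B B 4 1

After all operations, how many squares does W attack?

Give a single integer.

Op 1: place WQ@(3,0)
Op 2: remove (3,0)
Op 3: place BR@(5,2)
Op 4: place WK@(5,4)
Op 5: place BQ@(4,4)
Op 6: place WN@(2,1)
Op 7: place BB@(4,1)
Per-piece attacks for W:
  WN@(2,1): attacks (3,3) (4,2) (1,3) (0,2) (4,0) (0,0)
  WK@(5,4): attacks (5,5) (5,3) (4,4) (4,5) (4,3)
Union (11 distinct): (0,0) (0,2) (1,3) (3,3) (4,0) (4,2) (4,3) (4,4) (4,5) (5,3) (5,5)

Answer: 11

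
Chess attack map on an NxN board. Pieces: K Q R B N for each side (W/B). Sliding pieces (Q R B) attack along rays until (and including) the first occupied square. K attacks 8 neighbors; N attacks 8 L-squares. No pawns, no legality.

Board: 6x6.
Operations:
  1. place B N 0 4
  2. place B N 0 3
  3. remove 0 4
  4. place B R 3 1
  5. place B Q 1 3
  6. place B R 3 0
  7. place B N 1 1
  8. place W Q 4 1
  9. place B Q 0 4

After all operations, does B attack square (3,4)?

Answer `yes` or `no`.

Answer: yes

Derivation:
Op 1: place BN@(0,4)
Op 2: place BN@(0,3)
Op 3: remove (0,4)
Op 4: place BR@(3,1)
Op 5: place BQ@(1,3)
Op 6: place BR@(3,0)
Op 7: place BN@(1,1)
Op 8: place WQ@(4,1)
Op 9: place BQ@(0,4)
Per-piece attacks for B:
  BN@(0,3): attacks (1,5) (2,4) (1,1) (2,2)
  BQ@(0,4): attacks (0,5) (0,3) (1,4) (2,4) (3,4) (4,4) (5,4) (1,5) (1,3) [ray(0,-1) blocked at (0,3); ray(1,-1) blocked at (1,3)]
  BN@(1,1): attacks (2,3) (3,2) (0,3) (3,0)
  BQ@(1,3): attacks (1,4) (1,5) (1,2) (1,1) (2,3) (3,3) (4,3) (5,3) (0,3) (2,4) (3,5) (2,2) (3,1) (0,4) (0,2) [ray(0,-1) blocked at (1,1); ray(-1,0) blocked at (0,3); ray(1,-1) blocked at (3,1); ray(-1,1) blocked at (0,4)]
  BR@(3,0): attacks (3,1) (4,0) (5,0) (2,0) (1,0) (0,0) [ray(0,1) blocked at (3,1)]
  BR@(3,1): attacks (3,2) (3,3) (3,4) (3,5) (3,0) (4,1) (2,1) (1,1) [ray(0,-1) blocked at (3,0); ray(1,0) blocked at (4,1); ray(-1,0) blocked at (1,1)]
B attacks (3,4): yes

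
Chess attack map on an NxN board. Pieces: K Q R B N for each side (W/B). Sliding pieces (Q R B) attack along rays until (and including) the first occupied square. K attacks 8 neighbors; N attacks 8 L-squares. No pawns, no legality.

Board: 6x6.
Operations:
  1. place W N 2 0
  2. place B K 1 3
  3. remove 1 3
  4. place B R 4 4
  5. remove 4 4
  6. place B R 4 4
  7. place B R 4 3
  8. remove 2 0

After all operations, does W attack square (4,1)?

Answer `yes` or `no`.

Answer: no

Derivation:
Op 1: place WN@(2,0)
Op 2: place BK@(1,3)
Op 3: remove (1,3)
Op 4: place BR@(4,4)
Op 5: remove (4,4)
Op 6: place BR@(4,4)
Op 7: place BR@(4,3)
Op 8: remove (2,0)
Per-piece attacks for W:
W attacks (4,1): no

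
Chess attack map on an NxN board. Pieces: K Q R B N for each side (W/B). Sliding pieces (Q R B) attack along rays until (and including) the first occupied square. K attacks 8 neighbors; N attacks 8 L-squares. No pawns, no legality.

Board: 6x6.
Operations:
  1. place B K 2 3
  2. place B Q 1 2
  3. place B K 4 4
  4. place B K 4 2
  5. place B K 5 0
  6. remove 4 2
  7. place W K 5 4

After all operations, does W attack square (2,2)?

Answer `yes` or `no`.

Answer: no

Derivation:
Op 1: place BK@(2,3)
Op 2: place BQ@(1,2)
Op 3: place BK@(4,4)
Op 4: place BK@(4,2)
Op 5: place BK@(5,0)
Op 6: remove (4,2)
Op 7: place WK@(5,4)
Per-piece attacks for W:
  WK@(5,4): attacks (5,5) (5,3) (4,4) (4,5) (4,3)
W attacks (2,2): no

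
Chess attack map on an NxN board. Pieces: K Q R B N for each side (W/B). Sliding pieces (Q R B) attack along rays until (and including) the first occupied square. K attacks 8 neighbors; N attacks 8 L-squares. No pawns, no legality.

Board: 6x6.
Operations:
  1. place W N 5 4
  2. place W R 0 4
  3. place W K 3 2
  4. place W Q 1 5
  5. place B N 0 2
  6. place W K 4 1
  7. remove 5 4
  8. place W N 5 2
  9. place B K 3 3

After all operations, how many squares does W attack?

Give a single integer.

Op 1: place WN@(5,4)
Op 2: place WR@(0,4)
Op 3: place WK@(3,2)
Op 4: place WQ@(1,5)
Op 5: place BN@(0,2)
Op 6: place WK@(4,1)
Op 7: remove (5,4)
Op 8: place WN@(5,2)
Op 9: place BK@(3,3)
Per-piece attacks for W:
  WR@(0,4): attacks (0,5) (0,3) (0,2) (1,4) (2,4) (3,4) (4,4) (5,4) [ray(0,-1) blocked at (0,2)]
  WQ@(1,5): attacks (1,4) (1,3) (1,2) (1,1) (1,0) (2,5) (3,5) (4,5) (5,5) (0,5) (2,4) (3,3) (0,4) [ray(1,-1) blocked at (3,3); ray(-1,-1) blocked at (0,4)]
  WK@(3,2): attacks (3,3) (3,1) (4,2) (2,2) (4,3) (4,1) (2,3) (2,1)
  WK@(4,1): attacks (4,2) (4,0) (5,1) (3,1) (5,2) (5,0) (3,2) (3,0)
  WN@(5,2): attacks (4,4) (3,3) (4,0) (3,1)
Union (31 distinct): (0,2) (0,3) (0,4) (0,5) (1,0) (1,1) (1,2) (1,3) (1,4) (2,1) (2,2) (2,3) (2,4) (2,5) (3,0) (3,1) (3,2) (3,3) (3,4) (3,5) (4,0) (4,1) (4,2) (4,3) (4,4) (4,5) (5,0) (5,1) (5,2) (5,4) (5,5)

Answer: 31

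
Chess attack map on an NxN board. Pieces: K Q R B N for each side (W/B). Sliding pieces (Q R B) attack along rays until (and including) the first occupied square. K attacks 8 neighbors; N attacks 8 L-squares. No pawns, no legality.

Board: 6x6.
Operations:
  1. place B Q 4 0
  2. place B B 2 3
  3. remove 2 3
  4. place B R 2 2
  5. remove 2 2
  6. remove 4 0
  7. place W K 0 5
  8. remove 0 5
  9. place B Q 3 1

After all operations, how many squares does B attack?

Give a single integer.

Op 1: place BQ@(4,0)
Op 2: place BB@(2,3)
Op 3: remove (2,3)
Op 4: place BR@(2,2)
Op 5: remove (2,2)
Op 6: remove (4,0)
Op 7: place WK@(0,5)
Op 8: remove (0,5)
Op 9: place BQ@(3,1)
Per-piece attacks for B:
  BQ@(3,1): attacks (3,2) (3,3) (3,4) (3,5) (3,0) (4,1) (5,1) (2,1) (1,1) (0,1) (4,2) (5,3) (4,0) (2,2) (1,3) (0,4) (2,0)
Union (17 distinct): (0,1) (0,4) (1,1) (1,3) (2,0) (2,1) (2,2) (3,0) (3,2) (3,3) (3,4) (3,5) (4,0) (4,1) (4,2) (5,1) (5,3)

Answer: 17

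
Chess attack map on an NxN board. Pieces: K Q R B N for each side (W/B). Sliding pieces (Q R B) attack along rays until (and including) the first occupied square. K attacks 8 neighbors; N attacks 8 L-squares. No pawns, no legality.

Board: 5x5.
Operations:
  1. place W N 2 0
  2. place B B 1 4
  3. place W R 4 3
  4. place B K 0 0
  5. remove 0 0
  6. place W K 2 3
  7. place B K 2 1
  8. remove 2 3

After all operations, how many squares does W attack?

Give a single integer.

Op 1: place WN@(2,0)
Op 2: place BB@(1,4)
Op 3: place WR@(4,3)
Op 4: place BK@(0,0)
Op 5: remove (0,0)
Op 6: place WK@(2,3)
Op 7: place BK@(2,1)
Op 8: remove (2,3)
Per-piece attacks for W:
  WN@(2,0): attacks (3,2) (4,1) (1,2) (0,1)
  WR@(4,3): attacks (4,4) (4,2) (4,1) (4,0) (3,3) (2,3) (1,3) (0,3)
Union (11 distinct): (0,1) (0,3) (1,2) (1,3) (2,3) (3,2) (3,3) (4,0) (4,1) (4,2) (4,4)

Answer: 11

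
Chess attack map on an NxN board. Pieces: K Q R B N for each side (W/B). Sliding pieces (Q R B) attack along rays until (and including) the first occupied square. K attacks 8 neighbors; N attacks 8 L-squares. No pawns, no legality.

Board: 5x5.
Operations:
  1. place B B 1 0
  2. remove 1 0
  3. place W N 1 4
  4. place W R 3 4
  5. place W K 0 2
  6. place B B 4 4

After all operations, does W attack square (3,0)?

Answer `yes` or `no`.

Answer: yes

Derivation:
Op 1: place BB@(1,0)
Op 2: remove (1,0)
Op 3: place WN@(1,4)
Op 4: place WR@(3,4)
Op 5: place WK@(0,2)
Op 6: place BB@(4,4)
Per-piece attacks for W:
  WK@(0,2): attacks (0,3) (0,1) (1,2) (1,3) (1,1)
  WN@(1,4): attacks (2,2) (3,3) (0,2)
  WR@(3,4): attacks (3,3) (3,2) (3,1) (3,0) (4,4) (2,4) (1,4) [ray(1,0) blocked at (4,4); ray(-1,0) blocked at (1,4)]
W attacks (3,0): yes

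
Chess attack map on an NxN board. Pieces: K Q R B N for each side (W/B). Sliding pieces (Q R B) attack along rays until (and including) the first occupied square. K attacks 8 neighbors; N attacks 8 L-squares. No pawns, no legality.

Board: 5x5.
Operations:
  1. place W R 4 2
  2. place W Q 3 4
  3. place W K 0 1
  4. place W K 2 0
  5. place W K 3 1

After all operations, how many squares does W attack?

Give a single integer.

Answer: 22

Derivation:
Op 1: place WR@(4,2)
Op 2: place WQ@(3,4)
Op 3: place WK@(0,1)
Op 4: place WK@(2,0)
Op 5: place WK@(3,1)
Per-piece attacks for W:
  WK@(0,1): attacks (0,2) (0,0) (1,1) (1,2) (1,0)
  WK@(2,0): attacks (2,1) (3,0) (1,0) (3,1) (1,1)
  WK@(3,1): attacks (3,2) (3,0) (4,1) (2,1) (4,2) (4,0) (2,2) (2,0)
  WQ@(3,4): attacks (3,3) (3,2) (3,1) (4,4) (2,4) (1,4) (0,4) (4,3) (2,3) (1,2) (0,1) [ray(0,-1) blocked at (3,1); ray(-1,-1) blocked at (0,1)]
  WR@(4,2): attacks (4,3) (4,4) (4,1) (4,0) (3,2) (2,2) (1,2) (0,2)
Union (22 distinct): (0,0) (0,1) (0,2) (0,4) (1,0) (1,1) (1,2) (1,4) (2,0) (2,1) (2,2) (2,3) (2,4) (3,0) (3,1) (3,2) (3,3) (4,0) (4,1) (4,2) (4,3) (4,4)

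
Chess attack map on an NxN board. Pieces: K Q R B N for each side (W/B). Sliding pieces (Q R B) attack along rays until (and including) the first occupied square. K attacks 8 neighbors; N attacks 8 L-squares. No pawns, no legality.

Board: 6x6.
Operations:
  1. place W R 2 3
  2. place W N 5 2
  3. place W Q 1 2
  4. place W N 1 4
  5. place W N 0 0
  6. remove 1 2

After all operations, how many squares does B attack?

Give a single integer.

Op 1: place WR@(2,3)
Op 2: place WN@(5,2)
Op 3: place WQ@(1,2)
Op 4: place WN@(1,4)
Op 5: place WN@(0,0)
Op 6: remove (1,2)
Per-piece attacks for B:
Union (0 distinct): (none)

Answer: 0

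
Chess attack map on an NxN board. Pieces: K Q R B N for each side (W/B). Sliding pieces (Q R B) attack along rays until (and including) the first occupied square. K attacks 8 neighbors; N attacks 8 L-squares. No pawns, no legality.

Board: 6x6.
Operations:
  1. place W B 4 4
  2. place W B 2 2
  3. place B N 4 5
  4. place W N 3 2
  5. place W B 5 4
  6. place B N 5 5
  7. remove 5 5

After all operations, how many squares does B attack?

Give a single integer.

Op 1: place WB@(4,4)
Op 2: place WB@(2,2)
Op 3: place BN@(4,5)
Op 4: place WN@(3,2)
Op 5: place WB@(5,4)
Op 6: place BN@(5,5)
Op 7: remove (5,5)
Per-piece attacks for B:
  BN@(4,5): attacks (5,3) (3,3) (2,4)
Union (3 distinct): (2,4) (3,3) (5,3)

Answer: 3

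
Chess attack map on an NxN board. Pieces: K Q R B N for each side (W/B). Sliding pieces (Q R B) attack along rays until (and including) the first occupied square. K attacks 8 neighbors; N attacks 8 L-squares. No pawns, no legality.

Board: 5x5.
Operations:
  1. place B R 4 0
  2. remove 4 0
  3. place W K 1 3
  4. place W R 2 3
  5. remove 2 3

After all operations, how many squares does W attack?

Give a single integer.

Op 1: place BR@(4,0)
Op 2: remove (4,0)
Op 3: place WK@(1,3)
Op 4: place WR@(2,3)
Op 5: remove (2,3)
Per-piece attacks for W:
  WK@(1,3): attacks (1,4) (1,2) (2,3) (0,3) (2,4) (2,2) (0,4) (0,2)
Union (8 distinct): (0,2) (0,3) (0,4) (1,2) (1,4) (2,2) (2,3) (2,4)

Answer: 8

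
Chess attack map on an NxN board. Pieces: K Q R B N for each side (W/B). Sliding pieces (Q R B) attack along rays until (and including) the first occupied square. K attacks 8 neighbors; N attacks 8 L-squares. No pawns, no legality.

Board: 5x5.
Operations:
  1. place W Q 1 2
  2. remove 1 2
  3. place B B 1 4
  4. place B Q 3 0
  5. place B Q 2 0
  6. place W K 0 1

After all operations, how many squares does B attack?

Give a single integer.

Answer: 19

Derivation:
Op 1: place WQ@(1,2)
Op 2: remove (1,2)
Op 3: place BB@(1,4)
Op 4: place BQ@(3,0)
Op 5: place BQ@(2,0)
Op 6: place WK@(0,1)
Per-piece attacks for B:
  BB@(1,4): attacks (2,3) (3,2) (4,1) (0,3)
  BQ@(2,0): attacks (2,1) (2,2) (2,3) (2,4) (3,0) (1,0) (0,0) (3,1) (4,2) (1,1) (0,2) [ray(1,0) blocked at (3,0)]
  BQ@(3,0): attacks (3,1) (3,2) (3,3) (3,4) (4,0) (2,0) (4,1) (2,1) (1,2) (0,3) [ray(-1,0) blocked at (2,0)]
Union (19 distinct): (0,0) (0,2) (0,3) (1,0) (1,1) (1,2) (2,0) (2,1) (2,2) (2,3) (2,4) (3,0) (3,1) (3,2) (3,3) (3,4) (4,0) (4,1) (4,2)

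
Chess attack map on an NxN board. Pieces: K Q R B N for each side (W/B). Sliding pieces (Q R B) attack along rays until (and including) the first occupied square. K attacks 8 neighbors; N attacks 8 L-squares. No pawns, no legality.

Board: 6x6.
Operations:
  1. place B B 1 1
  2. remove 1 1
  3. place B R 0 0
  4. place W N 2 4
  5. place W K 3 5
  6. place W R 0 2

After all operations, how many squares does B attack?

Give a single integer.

Op 1: place BB@(1,1)
Op 2: remove (1,1)
Op 3: place BR@(0,0)
Op 4: place WN@(2,4)
Op 5: place WK@(3,5)
Op 6: place WR@(0,2)
Per-piece attacks for B:
  BR@(0,0): attacks (0,1) (0,2) (1,0) (2,0) (3,0) (4,0) (5,0) [ray(0,1) blocked at (0,2)]
Union (7 distinct): (0,1) (0,2) (1,0) (2,0) (3,0) (4,0) (5,0)

Answer: 7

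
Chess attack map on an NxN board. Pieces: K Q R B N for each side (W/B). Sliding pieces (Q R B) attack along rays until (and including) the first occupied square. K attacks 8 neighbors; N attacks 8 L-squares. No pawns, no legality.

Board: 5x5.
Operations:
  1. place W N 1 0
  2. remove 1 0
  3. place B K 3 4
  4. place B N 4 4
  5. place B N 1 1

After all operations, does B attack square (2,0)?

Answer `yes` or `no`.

Answer: no

Derivation:
Op 1: place WN@(1,0)
Op 2: remove (1,0)
Op 3: place BK@(3,4)
Op 4: place BN@(4,4)
Op 5: place BN@(1,1)
Per-piece attacks for B:
  BN@(1,1): attacks (2,3) (3,2) (0,3) (3,0)
  BK@(3,4): attacks (3,3) (4,4) (2,4) (4,3) (2,3)
  BN@(4,4): attacks (3,2) (2,3)
B attacks (2,0): no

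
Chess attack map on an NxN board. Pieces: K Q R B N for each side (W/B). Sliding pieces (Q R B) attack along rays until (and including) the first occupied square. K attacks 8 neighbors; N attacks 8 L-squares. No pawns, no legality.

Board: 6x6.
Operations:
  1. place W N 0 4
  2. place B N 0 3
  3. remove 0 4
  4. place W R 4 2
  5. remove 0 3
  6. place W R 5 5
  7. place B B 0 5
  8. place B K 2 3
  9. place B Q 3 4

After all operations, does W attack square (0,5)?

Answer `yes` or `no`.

Op 1: place WN@(0,4)
Op 2: place BN@(0,3)
Op 3: remove (0,4)
Op 4: place WR@(4,2)
Op 5: remove (0,3)
Op 6: place WR@(5,5)
Op 7: place BB@(0,5)
Op 8: place BK@(2,3)
Op 9: place BQ@(3,4)
Per-piece attacks for W:
  WR@(4,2): attacks (4,3) (4,4) (4,5) (4,1) (4,0) (5,2) (3,2) (2,2) (1,2) (0,2)
  WR@(5,5): attacks (5,4) (5,3) (5,2) (5,1) (5,0) (4,5) (3,5) (2,5) (1,5) (0,5) [ray(-1,0) blocked at (0,5)]
W attacks (0,5): yes

Answer: yes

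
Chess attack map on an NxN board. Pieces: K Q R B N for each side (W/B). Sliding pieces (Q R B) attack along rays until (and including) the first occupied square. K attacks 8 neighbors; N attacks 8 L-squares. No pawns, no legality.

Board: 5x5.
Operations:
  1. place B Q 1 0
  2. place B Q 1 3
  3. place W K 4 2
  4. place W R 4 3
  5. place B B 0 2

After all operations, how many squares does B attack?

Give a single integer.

Answer: 21

Derivation:
Op 1: place BQ@(1,0)
Op 2: place BQ@(1,3)
Op 3: place WK@(4,2)
Op 4: place WR@(4,3)
Op 5: place BB@(0,2)
Per-piece attacks for B:
  BB@(0,2): attacks (1,3) (1,1) (2,0) [ray(1,1) blocked at (1,3)]
  BQ@(1,0): attacks (1,1) (1,2) (1,3) (2,0) (3,0) (4,0) (0,0) (2,1) (3,2) (4,3) (0,1) [ray(0,1) blocked at (1,3); ray(1,1) blocked at (4,3)]
  BQ@(1,3): attacks (1,4) (1,2) (1,1) (1,0) (2,3) (3,3) (4,3) (0,3) (2,4) (2,2) (3,1) (4,0) (0,4) (0,2) [ray(0,-1) blocked at (1,0); ray(1,0) blocked at (4,3); ray(-1,-1) blocked at (0,2)]
Union (21 distinct): (0,0) (0,1) (0,2) (0,3) (0,4) (1,0) (1,1) (1,2) (1,3) (1,4) (2,0) (2,1) (2,2) (2,3) (2,4) (3,0) (3,1) (3,2) (3,3) (4,0) (4,3)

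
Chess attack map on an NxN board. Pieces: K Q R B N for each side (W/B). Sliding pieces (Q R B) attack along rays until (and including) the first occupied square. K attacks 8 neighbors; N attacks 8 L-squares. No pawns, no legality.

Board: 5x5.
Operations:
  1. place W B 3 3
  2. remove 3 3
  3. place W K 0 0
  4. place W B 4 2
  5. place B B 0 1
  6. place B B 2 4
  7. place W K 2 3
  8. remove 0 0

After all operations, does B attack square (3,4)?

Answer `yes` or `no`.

Op 1: place WB@(3,3)
Op 2: remove (3,3)
Op 3: place WK@(0,0)
Op 4: place WB@(4,2)
Op 5: place BB@(0,1)
Op 6: place BB@(2,4)
Op 7: place WK@(2,3)
Op 8: remove (0,0)
Per-piece attacks for B:
  BB@(0,1): attacks (1,2) (2,3) (1,0) [ray(1,1) blocked at (2,3)]
  BB@(2,4): attacks (3,3) (4,2) (1,3) (0,2) [ray(1,-1) blocked at (4,2)]
B attacks (3,4): no

Answer: no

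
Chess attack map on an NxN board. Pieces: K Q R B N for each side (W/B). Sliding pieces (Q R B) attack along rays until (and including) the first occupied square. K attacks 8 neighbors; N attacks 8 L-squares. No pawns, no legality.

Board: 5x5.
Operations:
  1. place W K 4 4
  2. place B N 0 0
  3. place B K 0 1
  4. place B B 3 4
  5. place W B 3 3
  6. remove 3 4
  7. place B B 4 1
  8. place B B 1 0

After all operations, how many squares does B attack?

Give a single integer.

Answer: 12

Derivation:
Op 1: place WK@(4,4)
Op 2: place BN@(0,0)
Op 3: place BK@(0,1)
Op 4: place BB@(3,4)
Op 5: place WB@(3,3)
Op 6: remove (3,4)
Op 7: place BB@(4,1)
Op 8: place BB@(1,0)
Per-piece attacks for B:
  BN@(0,0): attacks (1,2) (2,1)
  BK@(0,1): attacks (0,2) (0,0) (1,1) (1,2) (1,0)
  BB@(1,0): attacks (2,1) (3,2) (4,3) (0,1) [ray(-1,1) blocked at (0,1)]
  BB@(4,1): attacks (3,2) (2,3) (1,4) (3,0)
Union (12 distinct): (0,0) (0,1) (0,2) (1,0) (1,1) (1,2) (1,4) (2,1) (2,3) (3,0) (3,2) (4,3)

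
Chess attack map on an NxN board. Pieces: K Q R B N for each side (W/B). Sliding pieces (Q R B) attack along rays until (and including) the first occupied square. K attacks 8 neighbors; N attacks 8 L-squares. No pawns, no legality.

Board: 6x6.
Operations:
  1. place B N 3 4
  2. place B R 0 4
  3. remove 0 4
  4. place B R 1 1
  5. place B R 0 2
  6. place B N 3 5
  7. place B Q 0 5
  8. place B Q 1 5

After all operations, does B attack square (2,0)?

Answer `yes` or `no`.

Answer: no

Derivation:
Op 1: place BN@(3,4)
Op 2: place BR@(0,4)
Op 3: remove (0,4)
Op 4: place BR@(1,1)
Op 5: place BR@(0,2)
Op 6: place BN@(3,5)
Op 7: place BQ@(0,5)
Op 8: place BQ@(1,5)
Per-piece attacks for B:
  BR@(0,2): attacks (0,3) (0,4) (0,5) (0,1) (0,0) (1,2) (2,2) (3,2) (4,2) (5,2) [ray(0,1) blocked at (0,5)]
  BQ@(0,5): attacks (0,4) (0,3) (0,2) (1,5) (1,4) (2,3) (3,2) (4,1) (5,0) [ray(0,-1) blocked at (0,2); ray(1,0) blocked at (1,5)]
  BR@(1,1): attacks (1,2) (1,3) (1,4) (1,5) (1,0) (2,1) (3,1) (4,1) (5,1) (0,1) [ray(0,1) blocked at (1,5)]
  BQ@(1,5): attacks (1,4) (1,3) (1,2) (1,1) (2,5) (3,5) (0,5) (2,4) (3,3) (4,2) (5,1) (0,4) [ray(0,-1) blocked at (1,1); ray(1,0) blocked at (3,5); ray(-1,0) blocked at (0,5)]
  BN@(3,4): attacks (5,5) (1,5) (4,2) (5,3) (2,2) (1,3)
  BN@(3,5): attacks (4,3) (5,4) (2,3) (1,4)
B attacks (2,0): no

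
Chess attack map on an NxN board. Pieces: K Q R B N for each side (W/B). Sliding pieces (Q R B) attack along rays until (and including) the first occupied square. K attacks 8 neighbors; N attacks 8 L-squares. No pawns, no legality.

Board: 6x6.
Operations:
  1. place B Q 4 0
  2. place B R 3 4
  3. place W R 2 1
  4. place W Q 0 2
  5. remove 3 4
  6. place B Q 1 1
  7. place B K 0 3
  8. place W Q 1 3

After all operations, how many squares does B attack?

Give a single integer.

Op 1: place BQ@(4,0)
Op 2: place BR@(3,4)
Op 3: place WR@(2,1)
Op 4: place WQ@(0,2)
Op 5: remove (3,4)
Op 6: place BQ@(1,1)
Op 7: place BK@(0,3)
Op 8: place WQ@(1,3)
Per-piece attacks for B:
  BK@(0,3): attacks (0,4) (0,2) (1,3) (1,4) (1,2)
  BQ@(1,1): attacks (1,2) (1,3) (1,0) (2,1) (0,1) (2,2) (3,3) (4,4) (5,5) (2,0) (0,2) (0,0) [ray(0,1) blocked at (1,3); ray(1,0) blocked at (2,1); ray(-1,1) blocked at (0,2)]
  BQ@(4,0): attacks (4,1) (4,2) (4,3) (4,4) (4,5) (5,0) (3,0) (2,0) (1,0) (0,0) (5,1) (3,1) (2,2) (1,3) [ray(-1,1) blocked at (1,3)]
Union (22 distinct): (0,0) (0,1) (0,2) (0,4) (1,0) (1,2) (1,3) (1,4) (2,0) (2,1) (2,2) (3,0) (3,1) (3,3) (4,1) (4,2) (4,3) (4,4) (4,5) (5,0) (5,1) (5,5)

Answer: 22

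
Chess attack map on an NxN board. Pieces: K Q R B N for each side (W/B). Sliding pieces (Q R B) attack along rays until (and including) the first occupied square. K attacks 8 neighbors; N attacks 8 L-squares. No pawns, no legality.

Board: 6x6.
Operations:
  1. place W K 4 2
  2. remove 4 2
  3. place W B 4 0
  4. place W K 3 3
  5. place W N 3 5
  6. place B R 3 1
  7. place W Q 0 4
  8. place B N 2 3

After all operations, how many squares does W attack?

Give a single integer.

Answer: 19

Derivation:
Op 1: place WK@(4,2)
Op 2: remove (4,2)
Op 3: place WB@(4,0)
Op 4: place WK@(3,3)
Op 5: place WN@(3,5)
Op 6: place BR@(3,1)
Op 7: place WQ@(0,4)
Op 8: place BN@(2,3)
Per-piece attacks for W:
  WQ@(0,4): attacks (0,5) (0,3) (0,2) (0,1) (0,0) (1,4) (2,4) (3,4) (4,4) (5,4) (1,5) (1,3) (2,2) (3,1) [ray(1,-1) blocked at (3,1)]
  WK@(3,3): attacks (3,4) (3,2) (4,3) (2,3) (4,4) (4,2) (2,4) (2,2)
  WN@(3,5): attacks (4,3) (5,4) (2,3) (1,4)
  WB@(4,0): attacks (5,1) (3,1) [ray(-1,1) blocked at (3,1)]
Union (19 distinct): (0,0) (0,1) (0,2) (0,3) (0,5) (1,3) (1,4) (1,5) (2,2) (2,3) (2,4) (3,1) (3,2) (3,4) (4,2) (4,3) (4,4) (5,1) (5,4)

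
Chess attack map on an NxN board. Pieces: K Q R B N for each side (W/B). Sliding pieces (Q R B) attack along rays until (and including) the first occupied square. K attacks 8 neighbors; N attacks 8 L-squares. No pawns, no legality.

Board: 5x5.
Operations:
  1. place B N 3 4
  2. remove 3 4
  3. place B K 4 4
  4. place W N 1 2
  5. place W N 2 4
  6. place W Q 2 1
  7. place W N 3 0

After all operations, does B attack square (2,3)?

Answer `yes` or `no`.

Op 1: place BN@(3,4)
Op 2: remove (3,4)
Op 3: place BK@(4,4)
Op 4: place WN@(1,2)
Op 5: place WN@(2,4)
Op 6: place WQ@(2,1)
Op 7: place WN@(3,0)
Per-piece attacks for B:
  BK@(4,4): attacks (4,3) (3,4) (3,3)
B attacks (2,3): no

Answer: no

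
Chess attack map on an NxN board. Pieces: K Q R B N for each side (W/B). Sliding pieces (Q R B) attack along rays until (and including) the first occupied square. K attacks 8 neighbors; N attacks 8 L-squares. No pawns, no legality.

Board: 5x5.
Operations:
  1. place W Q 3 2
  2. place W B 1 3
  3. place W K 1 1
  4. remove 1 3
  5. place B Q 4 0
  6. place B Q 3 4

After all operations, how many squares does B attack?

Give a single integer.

Op 1: place WQ@(3,2)
Op 2: place WB@(1,3)
Op 3: place WK@(1,1)
Op 4: remove (1,3)
Op 5: place BQ@(4,0)
Op 6: place BQ@(3,4)
Per-piece attacks for B:
  BQ@(3,4): attacks (3,3) (3,2) (4,4) (2,4) (1,4) (0,4) (4,3) (2,3) (1,2) (0,1) [ray(0,-1) blocked at (3,2)]
  BQ@(4,0): attacks (4,1) (4,2) (4,3) (4,4) (3,0) (2,0) (1,0) (0,0) (3,1) (2,2) (1,3) (0,4)
Union (19 distinct): (0,0) (0,1) (0,4) (1,0) (1,2) (1,3) (1,4) (2,0) (2,2) (2,3) (2,4) (3,0) (3,1) (3,2) (3,3) (4,1) (4,2) (4,3) (4,4)

Answer: 19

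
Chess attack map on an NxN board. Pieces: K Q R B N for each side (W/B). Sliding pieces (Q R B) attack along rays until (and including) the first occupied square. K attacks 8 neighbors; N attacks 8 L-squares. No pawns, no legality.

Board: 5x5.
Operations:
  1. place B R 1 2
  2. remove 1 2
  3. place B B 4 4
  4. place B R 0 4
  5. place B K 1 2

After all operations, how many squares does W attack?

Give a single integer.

Op 1: place BR@(1,2)
Op 2: remove (1,2)
Op 3: place BB@(4,4)
Op 4: place BR@(0,4)
Op 5: place BK@(1,2)
Per-piece attacks for W:
Union (0 distinct): (none)

Answer: 0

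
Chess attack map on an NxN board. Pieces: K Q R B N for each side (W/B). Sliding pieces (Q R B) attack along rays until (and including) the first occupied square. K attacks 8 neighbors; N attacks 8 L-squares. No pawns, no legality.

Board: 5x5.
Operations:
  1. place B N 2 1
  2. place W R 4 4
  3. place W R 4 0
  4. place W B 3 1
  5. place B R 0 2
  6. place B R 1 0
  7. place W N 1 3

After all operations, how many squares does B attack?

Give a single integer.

Answer: 15

Derivation:
Op 1: place BN@(2,1)
Op 2: place WR@(4,4)
Op 3: place WR@(4,0)
Op 4: place WB@(3,1)
Op 5: place BR@(0,2)
Op 6: place BR@(1,0)
Op 7: place WN@(1,3)
Per-piece attacks for B:
  BR@(0,2): attacks (0,3) (0,4) (0,1) (0,0) (1,2) (2,2) (3,2) (4,2)
  BR@(1,0): attacks (1,1) (1,2) (1,3) (2,0) (3,0) (4,0) (0,0) [ray(0,1) blocked at (1,3); ray(1,0) blocked at (4,0)]
  BN@(2,1): attacks (3,3) (4,2) (1,3) (0,2) (4,0) (0,0)
Union (15 distinct): (0,0) (0,1) (0,2) (0,3) (0,4) (1,1) (1,2) (1,3) (2,0) (2,2) (3,0) (3,2) (3,3) (4,0) (4,2)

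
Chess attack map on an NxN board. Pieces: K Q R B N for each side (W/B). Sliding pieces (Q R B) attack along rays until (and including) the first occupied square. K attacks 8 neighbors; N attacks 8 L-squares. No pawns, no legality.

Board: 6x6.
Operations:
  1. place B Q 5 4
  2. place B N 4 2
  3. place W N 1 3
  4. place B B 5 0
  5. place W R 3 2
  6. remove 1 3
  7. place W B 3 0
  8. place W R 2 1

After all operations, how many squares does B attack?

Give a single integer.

Answer: 18

Derivation:
Op 1: place BQ@(5,4)
Op 2: place BN@(4,2)
Op 3: place WN@(1,3)
Op 4: place BB@(5,0)
Op 5: place WR@(3,2)
Op 6: remove (1,3)
Op 7: place WB@(3,0)
Op 8: place WR@(2,1)
Per-piece attacks for B:
  BN@(4,2): attacks (5,4) (3,4) (2,3) (5,0) (3,0) (2,1)
  BB@(5,0): attacks (4,1) (3,2) [ray(-1,1) blocked at (3,2)]
  BQ@(5,4): attacks (5,5) (5,3) (5,2) (5,1) (5,0) (4,4) (3,4) (2,4) (1,4) (0,4) (4,5) (4,3) (3,2) [ray(0,-1) blocked at (5,0); ray(-1,-1) blocked at (3,2)]
Union (18 distinct): (0,4) (1,4) (2,1) (2,3) (2,4) (3,0) (3,2) (3,4) (4,1) (4,3) (4,4) (4,5) (5,0) (5,1) (5,2) (5,3) (5,4) (5,5)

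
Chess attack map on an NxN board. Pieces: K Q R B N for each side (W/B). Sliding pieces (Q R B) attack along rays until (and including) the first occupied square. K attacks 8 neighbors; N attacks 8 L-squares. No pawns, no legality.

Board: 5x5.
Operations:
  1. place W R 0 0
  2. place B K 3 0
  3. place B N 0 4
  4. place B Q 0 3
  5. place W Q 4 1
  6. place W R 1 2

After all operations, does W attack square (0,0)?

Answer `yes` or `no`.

Op 1: place WR@(0,0)
Op 2: place BK@(3,0)
Op 3: place BN@(0,4)
Op 4: place BQ@(0,3)
Op 5: place WQ@(4,1)
Op 6: place WR@(1,2)
Per-piece attacks for W:
  WR@(0,0): attacks (0,1) (0,2) (0,3) (1,0) (2,0) (3,0) [ray(0,1) blocked at (0,3); ray(1,0) blocked at (3,0)]
  WR@(1,2): attacks (1,3) (1,4) (1,1) (1,0) (2,2) (3,2) (4,2) (0,2)
  WQ@(4,1): attacks (4,2) (4,3) (4,4) (4,0) (3,1) (2,1) (1,1) (0,1) (3,2) (2,3) (1,4) (3,0) [ray(-1,-1) blocked at (3,0)]
W attacks (0,0): no

Answer: no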